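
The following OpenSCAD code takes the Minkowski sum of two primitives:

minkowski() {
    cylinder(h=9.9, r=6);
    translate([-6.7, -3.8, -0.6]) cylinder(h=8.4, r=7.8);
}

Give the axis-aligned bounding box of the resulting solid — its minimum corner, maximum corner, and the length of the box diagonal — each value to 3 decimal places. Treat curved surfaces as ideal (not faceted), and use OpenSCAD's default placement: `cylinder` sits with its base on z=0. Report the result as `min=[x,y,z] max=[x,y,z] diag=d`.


A = translate([-6.7, -3.8, -0.6]) cylinder(h=8.4, r=7.8) → bbox [-14.5,-11.6,-0.6] .. [1.1,4,7.8]
B = cylinder(h=9.9, r=6) → bbox [-6,-6,0] .. [6,6,9.9]
lo = A.lo+B.lo = [-14.5-6, -11.6-6, -0.6+0] = [-20.500,-17.600,-0.600]
hi = A.hi+B.hi = [1.1+6, 4+6, 7.8+9.9] = [7.100,10.000,17.700]
diag = √(27.6²+27.6²+18.3²) = √1858.41 = 43.109

min=[-20.500,-17.600,-0.600] max=[7.100,10.000,17.700] diag=43.109


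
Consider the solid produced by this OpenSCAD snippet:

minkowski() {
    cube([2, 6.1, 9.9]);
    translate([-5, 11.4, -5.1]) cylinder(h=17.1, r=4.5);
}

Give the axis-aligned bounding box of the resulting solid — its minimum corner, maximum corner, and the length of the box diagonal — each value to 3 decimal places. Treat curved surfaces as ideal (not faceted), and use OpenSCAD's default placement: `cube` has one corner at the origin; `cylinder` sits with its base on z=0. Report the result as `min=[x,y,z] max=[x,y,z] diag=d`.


min=[-9.500,6.900,-5.100] max=[1.500,22.000,21.900] diag=32.833

A = translate([-5, 11.4, -5.1]) cylinder(h=17.1, r=4.5) → bbox [-9.5,6.9,-5.1] .. [-0.5,15.9,12]
B = cube([2, 6.1, 9.9]) → bbox [0,0,0] .. [2,6.1,9.9]
lo = A.lo+B.lo = [-9.5+0, 6.9+0, -5.1+0] = [-9.500,6.900,-5.100]
hi = A.hi+B.hi = [-0.5+2, 15.9+6.1, 12+9.9] = [1.500,22.000,21.900]
diag = √(11²+15.1²+27²) = √1078.01 = 32.833


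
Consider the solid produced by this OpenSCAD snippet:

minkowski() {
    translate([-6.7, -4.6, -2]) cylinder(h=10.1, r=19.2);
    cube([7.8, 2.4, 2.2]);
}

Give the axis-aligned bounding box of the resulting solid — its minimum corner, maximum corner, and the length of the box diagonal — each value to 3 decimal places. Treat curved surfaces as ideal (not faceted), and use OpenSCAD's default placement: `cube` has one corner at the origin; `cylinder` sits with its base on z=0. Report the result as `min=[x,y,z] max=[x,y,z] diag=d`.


min=[-25.900,-23.800,-2.000] max=[20.300,17.000,10.300] diag=62.852

A = translate([-6.7, -4.6, -2]) cylinder(h=10.1, r=19.2) → bbox [-25.9,-23.8,-2] .. [12.5,14.6,8.1]
B = cube([7.8, 2.4, 2.2]) → bbox [0,0,0] .. [7.8,2.4,2.2]
lo = A.lo+B.lo = [-25.9+0, -23.8+0, -2+0] = [-25.900,-23.800,-2.000]
hi = A.hi+B.hi = [12.5+7.8, 14.6+2.4, 8.1+2.2] = [20.300,17.000,10.300]
diag = √(46.2²+40.8²+12.3²) = √3950.37 = 62.852


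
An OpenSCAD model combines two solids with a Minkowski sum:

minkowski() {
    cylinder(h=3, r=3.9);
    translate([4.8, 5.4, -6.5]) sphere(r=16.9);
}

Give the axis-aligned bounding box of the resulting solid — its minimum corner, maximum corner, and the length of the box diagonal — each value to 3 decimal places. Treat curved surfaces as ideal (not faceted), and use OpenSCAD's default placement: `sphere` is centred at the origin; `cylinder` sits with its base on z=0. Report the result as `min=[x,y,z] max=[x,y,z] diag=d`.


min=[-16.000,-15.400,-23.400] max=[25.600,26.200,13.400] diag=69.393

A = translate([4.8, 5.4, -6.5]) sphere(r=16.9) → bbox [-12.1,-11.5,-23.4] .. [21.7,22.3,10.4]
B = cylinder(h=3, r=3.9) → bbox [-3.9,-3.9,0] .. [3.9,3.9,3]
lo = A.lo+B.lo = [-12.1-3.9, -11.5-3.9, -23.4+0] = [-16.000,-15.400,-23.400]
hi = A.hi+B.hi = [21.7+3.9, 22.3+3.9, 10.4+3] = [25.600,26.200,13.400]
diag = √(41.6²+41.6²+36.8²) = √4815.36 = 69.393


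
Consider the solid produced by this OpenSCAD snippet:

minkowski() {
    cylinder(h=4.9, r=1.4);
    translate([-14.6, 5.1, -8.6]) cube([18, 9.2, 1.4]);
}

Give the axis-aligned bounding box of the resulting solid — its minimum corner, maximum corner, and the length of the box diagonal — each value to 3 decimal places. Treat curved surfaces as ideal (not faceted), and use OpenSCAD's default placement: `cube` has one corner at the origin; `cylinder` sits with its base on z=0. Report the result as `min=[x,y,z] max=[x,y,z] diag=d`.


min=[-16.000,3.700,-8.600] max=[4.800,15.700,-2.300] diag=24.826

A = translate([-14.6, 5.1, -8.6]) cube([18, 9.2, 1.4]) → bbox [-14.6,5.1,-8.6] .. [3.4,14.3,-7.2]
B = cylinder(h=4.9, r=1.4) → bbox [-1.4,-1.4,0] .. [1.4,1.4,4.9]
lo = A.lo+B.lo = [-14.6-1.4, 5.1-1.4, -8.6+0] = [-16.000,3.700,-8.600]
hi = A.hi+B.hi = [3.4+1.4, 14.3+1.4, -7.2+4.9] = [4.800,15.700,-2.300]
diag = √(20.8²+12²+6.3²) = √616.33 = 24.826


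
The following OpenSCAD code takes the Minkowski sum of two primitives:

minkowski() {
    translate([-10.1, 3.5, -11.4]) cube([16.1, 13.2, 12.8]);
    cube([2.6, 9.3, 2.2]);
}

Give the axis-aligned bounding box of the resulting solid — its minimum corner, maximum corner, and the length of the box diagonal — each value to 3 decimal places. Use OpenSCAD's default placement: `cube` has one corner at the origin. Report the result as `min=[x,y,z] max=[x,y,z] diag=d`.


A = translate([-10.1, 3.5, -11.4]) cube([16.1, 13.2, 12.8]) → bbox [-10.1,3.5,-11.4] .. [6,16.7,1.4]
B = cube([2.6, 9.3, 2.2]) → bbox [0,0,0] .. [2.6,9.3,2.2]
lo = A.lo+B.lo = [-10.1+0, 3.5+0, -11.4+0] = [-10.100,3.500,-11.400]
hi = A.hi+B.hi = [6+2.6, 16.7+9.3, 1.4+2.2] = [8.600,26.000,3.600]
diag = √(18.7²+22.5²+15²) = √1080.94 = 32.878

min=[-10.100,3.500,-11.400] max=[8.600,26.000,3.600] diag=32.878


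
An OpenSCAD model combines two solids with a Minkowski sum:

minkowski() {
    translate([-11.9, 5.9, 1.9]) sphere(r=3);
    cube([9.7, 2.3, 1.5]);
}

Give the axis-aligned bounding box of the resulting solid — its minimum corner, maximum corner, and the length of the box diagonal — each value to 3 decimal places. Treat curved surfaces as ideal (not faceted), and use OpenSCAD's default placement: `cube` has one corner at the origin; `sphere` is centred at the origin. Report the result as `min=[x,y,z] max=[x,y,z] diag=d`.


min=[-14.900,2.900,-1.100] max=[0.800,11.200,6.400] diag=19.278

A = translate([-11.9, 5.9, 1.9]) sphere(r=3) → bbox [-14.9,2.9,-1.1] .. [-8.9,8.9,4.9]
B = cube([9.7, 2.3, 1.5]) → bbox [0,0,0] .. [9.7,2.3,1.5]
lo = A.lo+B.lo = [-14.9+0, 2.9+0, -1.1+0] = [-14.900,2.900,-1.100]
hi = A.hi+B.hi = [-8.9+9.7, 8.9+2.3, 4.9+1.5] = [0.800,11.200,6.400]
diag = √(15.7²+8.3²+7.5²) = √371.63 = 19.278


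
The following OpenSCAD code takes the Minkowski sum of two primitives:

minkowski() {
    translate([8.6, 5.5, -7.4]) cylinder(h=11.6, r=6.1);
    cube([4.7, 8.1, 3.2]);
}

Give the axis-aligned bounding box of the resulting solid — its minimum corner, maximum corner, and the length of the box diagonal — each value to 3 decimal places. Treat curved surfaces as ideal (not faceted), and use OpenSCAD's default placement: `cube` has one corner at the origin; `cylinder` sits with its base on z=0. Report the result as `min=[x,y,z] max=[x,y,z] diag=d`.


A = translate([8.6, 5.5, -7.4]) cylinder(h=11.6, r=6.1) → bbox [2.5,-0.6,-7.4] .. [14.7,11.6,4.2]
B = cube([4.7, 8.1, 3.2]) → bbox [0,0,0] .. [4.7,8.1,3.2]
lo = A.lo+B.lo = [2.5+0, -0.6+0, -7.4+0] = [2.500,-0.600,-7.400]
hi = A.hi+B.hi = [14.7+4.7, 11.6+8.1, 4.2+3.2] = [19.400,19.700,7.400]
diag = √(16.9²+20.3²+14.8²) = √916.74 = 30.278

min=[2.500,-0.600,-7.400] max=[19.400,19.700,7.400] diag=30.278


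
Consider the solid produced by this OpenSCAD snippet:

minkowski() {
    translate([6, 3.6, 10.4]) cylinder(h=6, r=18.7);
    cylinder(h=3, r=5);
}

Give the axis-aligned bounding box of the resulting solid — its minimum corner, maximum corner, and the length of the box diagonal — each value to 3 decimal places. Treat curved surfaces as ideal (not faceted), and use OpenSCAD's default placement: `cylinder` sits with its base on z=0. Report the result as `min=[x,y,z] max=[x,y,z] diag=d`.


A = translate([6, 3.6, 10.4]) cylinder(h=6, r=18.7) → bbox [-12.7,-15.1,10.4] .. [24.7,22.3,16.4]
B = cylinder(h=3, r=5) → bbox [-5,-5,0] .. [5,5,3]
lo = A.lo+B.lo = [-12.7-5, -15.1-5, 10.4+0] = [-17.700,-20.100,10.400]
hi = A.hi+B.hi = [24.7+5, 22.3+5, 16.4+3] = [29.700,27.300,19.400]
diag = √(47.4²+47.4²+9²) = √4574.52 = 67.635

min=[-17.700,-20.100,10.400] max=[29.700,27.300,19.400] diag=67.635


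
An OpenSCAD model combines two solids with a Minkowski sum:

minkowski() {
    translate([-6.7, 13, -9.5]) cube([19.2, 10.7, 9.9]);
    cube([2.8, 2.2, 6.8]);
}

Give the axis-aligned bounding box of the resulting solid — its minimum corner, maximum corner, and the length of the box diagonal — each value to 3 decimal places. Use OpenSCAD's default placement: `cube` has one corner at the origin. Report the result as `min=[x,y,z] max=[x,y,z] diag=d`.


min=[-6.700,13.000,-9.500] max=[15.300,25.900,7.200] diag=30.484

A = translate([-6.7, 13, -9.5]) cube([19.2, 10.7, 9.9]) → bbox [-6.7,13,-9.5] .. [12.5,23.7,0.4]
B = cube([2.8, 2.2, 6.8]) → bbox [0,0,0] .. [2.8,2.2,6.8]
lo = A.lo+B.lo = [-6.7+0, 13+0, -9.5+0] = [-6.700,13.000,-9.500]
hi = A.hi+B.hi = [12.5+2.8, 23.7+2.2, 0.4+6.8] = [15.300,25.900,7.200]
diag = √(22²+12.9²+16.7²) = √929.3 = 30.484


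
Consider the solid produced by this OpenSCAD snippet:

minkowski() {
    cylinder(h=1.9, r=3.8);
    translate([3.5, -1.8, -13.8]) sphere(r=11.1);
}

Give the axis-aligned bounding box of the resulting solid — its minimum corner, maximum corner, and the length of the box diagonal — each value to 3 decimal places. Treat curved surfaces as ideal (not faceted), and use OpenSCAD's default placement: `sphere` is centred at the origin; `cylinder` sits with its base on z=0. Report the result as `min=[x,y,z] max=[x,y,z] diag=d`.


min=[-11.400,-16.700,-24.900] max=[18.400,13.100,-0.800] diag=48.548

A = translate([3.5, -1.8, -13.8]) sphere(r=11.1) → bbox [-7.6,-12.9,-24.9] .. [14.6,9.3,-2.7]
B = cylinder(h=1.9, r=3.8) → bbox [-3.8,-3.8,0] .. [3.8,3.8,1.9]
lo = A.lo+B.lo = [-7.6-3.8, -12.9-3.8, -24.9+0] = [-11.400,-16.700,-24.900]
hi = A.hi+B.hi = [14.6+3.8, 9.3+3.8, -2.7+1.9] = [18.400,13.100,-0.800]
diag = √(29.8²+29.8²+24.1²) = √2356.89 = 48.548


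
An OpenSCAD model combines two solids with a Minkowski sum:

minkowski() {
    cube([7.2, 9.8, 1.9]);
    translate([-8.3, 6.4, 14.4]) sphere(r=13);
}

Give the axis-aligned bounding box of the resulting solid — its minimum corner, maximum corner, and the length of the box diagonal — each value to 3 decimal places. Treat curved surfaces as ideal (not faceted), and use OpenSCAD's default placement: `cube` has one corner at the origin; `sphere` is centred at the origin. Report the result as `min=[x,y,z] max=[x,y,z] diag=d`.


min=[-21.300,-6.600,1.400] max=[11.900,29.200,29.300] diag=56.234

A = translate([-8.3, 6.4, 14.4]) sphere(r=13) → bbox [-21.3,-6.6,1.4] .. [4.7,19.4,27.4]
B = cube([7.2, 9.8, 1.9]) → bbox [0,0,0] .. [7.2,9.8,1.9]
lo = A.lo+B.lo = [-21.3+0, -6.6+0, 1.4+0] = [-21.300,-6.600,1.400]
hi = A.hi+B.hi = [4.7+7.2, 19.4+9.8, 27.4+1.9] = [11.900,29.200,29.300]
diag = √(33.2²+35.8²+27.9²) = √3162.29 = 56.234


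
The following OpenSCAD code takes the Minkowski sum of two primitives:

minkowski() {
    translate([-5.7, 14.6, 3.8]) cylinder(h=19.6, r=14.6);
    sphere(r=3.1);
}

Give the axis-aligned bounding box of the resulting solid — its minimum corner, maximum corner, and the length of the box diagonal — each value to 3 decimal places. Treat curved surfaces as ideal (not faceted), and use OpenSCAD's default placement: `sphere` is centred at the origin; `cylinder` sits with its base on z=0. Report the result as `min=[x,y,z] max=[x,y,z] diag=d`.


A = translate([-5.7, 14.6, 3.8]) cylinder(h=19.6, r=14.6) → bbox [-20.3,0,3.8] .. [8.9,29.2,23.4]
B = sphere(r=3.1) → bbox [-3.1,-3.1,-3.1] .. [3.1,3.1,3.1]
lo = A.lo+B.lo = [-20.3-3.1, 0-3.1, 3.8-3.1] = [-23.400,-3.100,0.700]
hi = A.hi+B.hi = [8.9+3.1, 29.2+3.1, 23.4+3.1] = [12.000,32.300,26.500]
diag = √(35.4²+35.4²+25.8²) = √3171.96 = 56.320

min=[-23.400,-3.100,0.700] max=[12.000,32.300,26.500] diag=56.320


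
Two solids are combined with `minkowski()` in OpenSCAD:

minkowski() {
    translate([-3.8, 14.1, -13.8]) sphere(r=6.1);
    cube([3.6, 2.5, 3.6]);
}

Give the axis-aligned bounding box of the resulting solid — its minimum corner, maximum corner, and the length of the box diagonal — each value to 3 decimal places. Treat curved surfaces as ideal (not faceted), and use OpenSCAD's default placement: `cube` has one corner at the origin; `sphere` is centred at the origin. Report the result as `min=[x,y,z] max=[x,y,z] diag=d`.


min=[-9.900,8.000,-19.900] max=[5.900,22.700,-4.100] diag=26.746

A = translate([-3.8, 14.1, -13.8]) sphere(r=6.1) → bbox [-9.9,8,-19.9] .. [2.3,20.2,-7.7]
B = cube([3.6, 2.5, 3.6]) → bbox [0,0,0] .. [3.6,2.5,3.6]
lo = A.lo+B.lo = [-9.9+0, 8+0, -19.9+0] = [-9.900,8.000,-19.900]
hi = A.hi+B.hi = [2.3+3.6, 20.2+2.5, -7.7+3.6] = [5.900,22.700,-4.100]
diag = √(15.8²+14.7²+15.8²) = √715.37 = 26.746


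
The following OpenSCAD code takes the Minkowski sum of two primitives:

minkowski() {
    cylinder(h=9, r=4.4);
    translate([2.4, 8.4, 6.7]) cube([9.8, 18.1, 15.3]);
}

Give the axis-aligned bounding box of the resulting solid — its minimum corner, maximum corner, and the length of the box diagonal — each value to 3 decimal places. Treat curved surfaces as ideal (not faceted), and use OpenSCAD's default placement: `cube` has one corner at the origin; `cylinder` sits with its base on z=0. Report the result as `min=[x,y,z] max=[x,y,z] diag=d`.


A = translate([2.4, 8.4, 6.7]) cube([9.8, 18.1, 15.3]) → bbox [2.4,8.4,6.7] .. [12.2,26.5,22]
B = cylinder(h=9, r=4.4) → bbox [-4.4,-4.4,0] .. [4.4,4.4,9]
lo = A.lo+B.lo = [2.4-4.4, 8.4-4.4, 6.7+0] = [-2.000,4.000,6.700]
hi = A.hi+B.hi = [12.2+4.4, 26.5+4.4, 22+9] = [16.600,30.900,31.000]
diag = √(18.6²+26.9²+24.3²) = √1660.06 = 40.744

min=[-2.000,4.000,6.700] max=[16.600,30.900,31.000] diag=40.744


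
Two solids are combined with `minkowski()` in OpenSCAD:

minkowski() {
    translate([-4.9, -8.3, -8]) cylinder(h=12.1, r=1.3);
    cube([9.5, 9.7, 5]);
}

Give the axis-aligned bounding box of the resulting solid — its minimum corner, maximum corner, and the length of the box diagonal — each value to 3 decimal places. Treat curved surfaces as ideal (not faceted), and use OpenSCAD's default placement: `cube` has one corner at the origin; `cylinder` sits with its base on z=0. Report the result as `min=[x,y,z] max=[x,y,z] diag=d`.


A = translate([-4.9, -8.3, -8]) cylinder(h=12.1, r=1.3) → bbox [-6.2,-9.6,-8] .. [-3.6,-7,4.1]
B = cube([9.5, 9.7, 5]) → bbox [0,0,0] .. [9.5,9.7,5]
lo = A.lo+B.lo = [-6.2+0, -9.6+0, -8+0] = [-6.200,-9.600,-8.000]
hi = A.hi+B.hi = [-3.6+9.5, -7+9.7, 4.1+5] = [5.900,2.700,9.100]
diag = √(12.1²+12.3²+17.1²) = √590.11 = 24.292

min=[-6.200,-9.600,-8.000] max=[5.900,2.700,9.100] diag=24.292


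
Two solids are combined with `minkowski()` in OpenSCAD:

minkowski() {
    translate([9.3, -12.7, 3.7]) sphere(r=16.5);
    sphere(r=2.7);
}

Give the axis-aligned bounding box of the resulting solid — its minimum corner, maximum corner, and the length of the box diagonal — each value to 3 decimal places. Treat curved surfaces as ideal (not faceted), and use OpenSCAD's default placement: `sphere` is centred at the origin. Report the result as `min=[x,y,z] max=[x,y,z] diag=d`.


min=[-9.900,-31.900,-15.500] max=[28.500,6.500,22.900] diag=66.511

A = translate([9.3, -12.7, 3.7]) sphere(r=16.5) → bbox [-7.2,-29.2,-12.8] .. [25.8,3.8,20.2]
B = sphere(r=2.7) → bbox [-2.7,-2.7,-2.7] .. [2.7,2.7,2.7]
lo = A.lo+B.lo = [-7.2-2.7, -29.2-2.7, -12.8-2.7] = [-9.900,-31.900,-15.500]
hi = A.hi+B.hi = [25.8+2.7, 3.8+2.7, 20.2+2.7] = [28.500,6.500,22.900]
diag = √(38.4²+38.4²+38.4²) = √4423.68 = 66.511


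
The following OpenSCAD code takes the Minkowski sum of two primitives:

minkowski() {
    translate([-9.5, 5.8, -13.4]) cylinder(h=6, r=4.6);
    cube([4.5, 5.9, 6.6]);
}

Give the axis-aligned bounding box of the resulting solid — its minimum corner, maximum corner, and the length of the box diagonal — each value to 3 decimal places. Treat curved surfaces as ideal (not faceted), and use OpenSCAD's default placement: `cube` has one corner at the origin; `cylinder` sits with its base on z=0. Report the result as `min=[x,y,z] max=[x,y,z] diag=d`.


A = translate([-9.5, 5.8, -13.4]) cylinder(h=6, r=4.6) → bbox [-14.1,1.2,-13.4] .. [-4.9,10.4,-7.4]
B = cube([4.5, 5.9, 6.6]) → bbox [0,0,0] .. [4.5,5.9,6.6]
lo = A.lo+B.lo = [-14.1+0, 1.2+0, -13.4+0] = [-14.100,1.200,-13.400]
hi = A.hi+B.hi = [-4.9+4.5, 10.4+5.9, -7.4+6.6] = [-0.400,16.300,-0.800]
diag = √(13.7²+15.1²+12.6²) = √574.46 = 23.968

min=[-14.100,1.200,-13.400] max=[-0.400,16.300,-0.800] diag=23.968


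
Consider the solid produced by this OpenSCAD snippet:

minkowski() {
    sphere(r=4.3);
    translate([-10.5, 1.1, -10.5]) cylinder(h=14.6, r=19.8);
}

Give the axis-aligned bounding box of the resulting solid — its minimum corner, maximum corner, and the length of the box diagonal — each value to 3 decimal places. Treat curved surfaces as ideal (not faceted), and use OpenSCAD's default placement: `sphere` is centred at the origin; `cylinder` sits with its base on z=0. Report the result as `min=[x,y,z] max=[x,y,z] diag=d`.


A = translate([-10.5, 1.1, -10.5]) cylinder(h=14.6, r=19.8) → bbox [-30.3,-18.7,-10.5] .. [9.3,20.9,4.1]
B = sphere(r=4.3) → bbox [-4.3,-4.3,-4.3] .. [4.3,4.3,4.3]
lo = A.lo+B.lo = [-30.3-4.3, -18.7-4.3, -10.5-4.3] = [-34.600,-23.000,-14.800]
hi = A.hi+B.hi = [9.3+4.3, 20.9+4.3, 4.1+4.3] = [13.600,25.200,8.400]
diag = √(48.2²+48.2²+23.2²) = √5184.72 = 72.005

min=[-34.600,-23.000,-14.800] max=[13.600,25.200,8.400] diag=72.005


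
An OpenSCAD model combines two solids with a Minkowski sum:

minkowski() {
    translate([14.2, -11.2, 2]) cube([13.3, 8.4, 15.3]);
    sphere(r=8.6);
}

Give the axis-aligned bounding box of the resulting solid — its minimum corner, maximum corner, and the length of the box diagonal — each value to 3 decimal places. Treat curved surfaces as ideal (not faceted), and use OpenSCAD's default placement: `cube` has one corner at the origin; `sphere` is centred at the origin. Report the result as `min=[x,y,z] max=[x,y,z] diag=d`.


min=[5.600,-19.800,-6.600] max=[36.100,5.800,25.900] diag=51.399

A = translate([14.2, -11.2, 2]) cube([13.3, 8.4, 15.3]) → bbox [14.2,-11.2,2] .. [27.5,-2.8,17.3]
B = sphere(r=8.6) → bbox [-8.6,-8.6,-8.6] .. [8.6,8.6,8.6]
lo = A.lo+B.lo = [14.2-8.6, -11.2-8.6, 2-8.6] = [5.600,-19.800,-6.600]
hi = A.hi+B.hi = [27.5+8.6, -2.8+8.6, 17.3+8.6] = [36.100,5.800,25.900]
diag = √(30.5²+25.6²+32.5²) = √2641.86 = 51.399


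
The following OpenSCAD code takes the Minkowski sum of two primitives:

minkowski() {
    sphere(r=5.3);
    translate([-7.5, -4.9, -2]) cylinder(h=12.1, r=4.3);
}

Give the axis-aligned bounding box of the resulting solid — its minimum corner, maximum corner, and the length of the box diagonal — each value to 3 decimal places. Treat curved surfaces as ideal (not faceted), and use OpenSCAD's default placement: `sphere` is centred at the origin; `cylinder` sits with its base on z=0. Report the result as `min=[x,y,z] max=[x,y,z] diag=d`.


min=[-17.100,-14.500,-7.300] max=[2.100,4.700,15.400] diag=35.392

A = translate([-7.5, -4.9, -2]) cylinder(h=12.1, r=4.3) → bbox [-11.8,-9.2,-2] .. [-3.2,-0.6,10.1]
B = sphere(r=5.3) → bbox [-5.3,-5.3,-5.3] .. [5.3,5.3,5.3]
lo = A.lo+B.lo = [-11.8-5.3, -9.2-5.3, -2-5.3] = [-17.100,-14.500,-7.300]
hi = A.hi+B.hi = [-3.2+5.3, -0.6+5.3, 10.1+5.3] = [2.100,4.700,15.400]
diag = √(19.2²+19.2²+22.7²) = √1252.57 = 35.392


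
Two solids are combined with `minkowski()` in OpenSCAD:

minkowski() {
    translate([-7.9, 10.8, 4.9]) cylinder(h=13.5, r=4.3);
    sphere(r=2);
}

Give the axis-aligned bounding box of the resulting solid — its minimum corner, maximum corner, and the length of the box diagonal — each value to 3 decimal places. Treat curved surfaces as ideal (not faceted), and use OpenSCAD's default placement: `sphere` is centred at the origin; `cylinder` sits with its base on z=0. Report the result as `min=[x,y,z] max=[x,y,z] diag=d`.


min=[-14.200,4.500,2.900] max=[-1.600,17.100,20.400] diag=24.975

A = translate([-7.9, 10.8, 4.9]) cylinder(h=13.5, r=4.3) → bbox [-12.2,6.5,4.9] .. [-3.6,15.1,18.4]
B = sphere(r=2) → bbox [-2,-2,-2] .. [2,2,2]
lo = A.lo+B.lo = [-12.2-2, 6.5-2, 4.9-2] = [-14.200,4.500,2.900]
hi = A.hi+B.hi = [-3.6+2, 15.1+2, 18.4+2] = [-1.600,17.100,20.400]
diag = √(12.6²+12.6²+17.5²) = √623.77 = 24.975


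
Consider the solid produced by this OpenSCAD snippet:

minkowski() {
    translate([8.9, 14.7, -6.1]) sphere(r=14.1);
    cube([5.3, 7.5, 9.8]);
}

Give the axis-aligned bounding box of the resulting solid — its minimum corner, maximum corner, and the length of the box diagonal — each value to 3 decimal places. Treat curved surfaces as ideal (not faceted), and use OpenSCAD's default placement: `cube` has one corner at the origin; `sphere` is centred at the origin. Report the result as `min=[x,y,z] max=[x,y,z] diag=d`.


A = translate([8.9, 14.7, -6.1]) sphere(r=14.1) → bbox [-5.2,0.6,-20.2] .. [23,28.8,8]
B = cube([5.3, 7.5, 9.8]) → bbox [0,0,0] .. [5.3,7.5,9.8]
lo = A.lo+B.lo = [-5.2+0, 0.6+0, -20.2+0] = [-5.200,0.600,-20.200]
hi = A.hi+B.hi = [23+5.3, 28.8+7.5, 8+9.8] = [28.300,36.300,17.800]
diag = √(33.5²+35.7²+38²) = √3840.74 = 61.974

min=[-5.200,0.600,-20.200] max=[28.300,36.300,17.800] diag=61.974


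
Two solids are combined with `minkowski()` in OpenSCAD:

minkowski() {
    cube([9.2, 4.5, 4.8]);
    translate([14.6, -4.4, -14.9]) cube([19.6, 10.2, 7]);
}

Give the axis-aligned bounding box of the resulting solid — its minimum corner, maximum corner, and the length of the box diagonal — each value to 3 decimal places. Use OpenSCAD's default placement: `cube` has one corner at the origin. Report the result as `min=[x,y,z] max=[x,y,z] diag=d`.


A = translate([14.6, -4.4, -14.9]) cube([19.6, 10.2, 7]) → bbox [14.6,-4.4,-14.9] .. [34.2,5.8,-7.9]
B = cube([9.2, 4.5, 4.8]) → bbox [0,0,0] .. [9.2,4.5,4.8]
lo = A.lo+B.lo = [14.6+0, -4.4+0, -14.9+0] = [14.600,-4.400,-14.900]
hi = A.hi+B.hi = [34.2+9.2, 5.8+4.5, -7.9+4.8] = [43.400,10.300,-3.100]
diag = √(28.8²+14.7²+11.8²) = √1184.77 = 34.420

min=[14.600,-4.400,-14.900] max=[43.400,10.300,-3.100] diag=34.420


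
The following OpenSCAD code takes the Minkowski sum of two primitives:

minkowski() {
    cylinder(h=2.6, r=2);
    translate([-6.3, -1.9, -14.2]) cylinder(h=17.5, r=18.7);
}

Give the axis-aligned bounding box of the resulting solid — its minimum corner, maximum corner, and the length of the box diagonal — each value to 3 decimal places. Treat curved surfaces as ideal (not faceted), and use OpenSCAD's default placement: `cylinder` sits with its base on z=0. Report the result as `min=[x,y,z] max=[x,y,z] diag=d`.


min=[-27.000,-22.600,-14.200] max=[14.400,18.800,5.900] diag=61.903

A = translate([-6.3, -1.9, -14.2]) cylinder(h=17.5, r=18.7) → bbox [-25,-20.6,-14.2] .. [12.4,16.8,3.3]
B = cylinder(h=2.6, r=2) → bbox [-2,-2,0] .. [2,2,2.6]
lo = A.lo+B.lo = [-25-2, -20.6-2, -14.2+0] = [-27.000,-22.600,-14.200]
hi = A.hi+B.hi = [12.4+2, 16.8+2, 3.3+2.6] = [14.400,18.800,5.900]
diag = √(41.4²+41.4²+20.1²) = √3831.93 = 61.903


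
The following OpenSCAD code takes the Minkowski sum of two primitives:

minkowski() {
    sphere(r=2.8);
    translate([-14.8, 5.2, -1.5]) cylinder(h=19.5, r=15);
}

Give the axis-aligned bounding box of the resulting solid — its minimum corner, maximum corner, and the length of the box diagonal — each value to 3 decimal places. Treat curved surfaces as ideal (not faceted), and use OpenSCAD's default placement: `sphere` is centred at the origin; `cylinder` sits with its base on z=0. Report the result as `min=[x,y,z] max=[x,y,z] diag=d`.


A = translate([-14.8, 5.2, -1.5]) cylinder(h=19.5, r=15) → bbox [-29.8,-9.8,-1.5] .. [0.2,20.2,18]
B = sphere(r=2.8) → bbox [-2.8,-2.8,-2.8] .. [2.8,2.8,2.8]
lo = A.lo+B.lo = [-29.8-2.8, -9.8-2.8, -1.5-2.8] = [-32.600,-12.600,-4.300]
hi = A.hi+B.hi = [0.2+2.8, 20.2+2.8, 18+2.8] = [3.000,23.000,20.800]
diag = √(35.6²+35.6²+25.1²) = √3164.73 = 56.256

min=[-32.600,-12.600,-4.300] max=[3.000,23.000,20.800] diag=56.256


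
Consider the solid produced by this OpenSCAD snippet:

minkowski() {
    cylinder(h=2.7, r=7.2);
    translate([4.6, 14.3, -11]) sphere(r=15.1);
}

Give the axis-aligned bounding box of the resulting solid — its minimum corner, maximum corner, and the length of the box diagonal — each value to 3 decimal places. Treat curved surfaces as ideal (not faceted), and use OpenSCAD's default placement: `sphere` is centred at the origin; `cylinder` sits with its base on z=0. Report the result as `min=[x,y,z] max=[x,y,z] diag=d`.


min=[-17.700,-8.000,-26.100] max=[26.900,36.600,6.800] diag=71.139

A = translate([4.6, 14.3, -11]) sphere(r=15.1) → bbox [-10.5,-0.8,-26.1] .. [19.7,29.4,4.1]
B = cylinder(h=2.7, r=7.2) → bbox [-7.2,-7.2,0] .. [7.2,7.2,2.7]
lo = A.lo+B.lo = [-10.5-7.2, -0.8-7.2, -26.1+0] = [-17.700,-8.000,-26.100]
hi = A.hi+B.hi = [19.7+7.2, 29.4+7.2, 4.1+2.7] = [26.900,36.600,6.800]
diag = √(44.6²+44.6²+32.9²) = √5060.73 = 71.139


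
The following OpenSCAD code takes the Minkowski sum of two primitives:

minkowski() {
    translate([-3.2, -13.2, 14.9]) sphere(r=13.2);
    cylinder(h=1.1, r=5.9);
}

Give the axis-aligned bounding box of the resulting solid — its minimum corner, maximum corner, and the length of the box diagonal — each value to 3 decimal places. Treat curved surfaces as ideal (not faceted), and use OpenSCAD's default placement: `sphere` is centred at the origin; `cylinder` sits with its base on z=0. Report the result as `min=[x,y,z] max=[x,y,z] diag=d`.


A = translate([-3.2, -13.2, 14.9]) sphere(r=13.2) → bbox [-16.4,-26.4,1.7] .. [10,0,28.1]
B = cylinder(h=1.1, r=5.9) → bbox [-5.9,-5.9,0] .. [5.9,5.9,1.1]
lo = A.lo+B.lo = [-16.4-5.9, -26.4-5.9, 1.7+0] = [-22.300,-32.300,1.700]
hi = A.hi+B.hi = [10+5.9, 0+5.9, 28.1+1.1] = [15.900,5.900,29.200]
diag = √(38.2²+38.2²+27.5²) = √3674.73 = 60.620

min=[-22.300,-32.300,1.700] max=[15.900,5.900,29.200] diag=60.620


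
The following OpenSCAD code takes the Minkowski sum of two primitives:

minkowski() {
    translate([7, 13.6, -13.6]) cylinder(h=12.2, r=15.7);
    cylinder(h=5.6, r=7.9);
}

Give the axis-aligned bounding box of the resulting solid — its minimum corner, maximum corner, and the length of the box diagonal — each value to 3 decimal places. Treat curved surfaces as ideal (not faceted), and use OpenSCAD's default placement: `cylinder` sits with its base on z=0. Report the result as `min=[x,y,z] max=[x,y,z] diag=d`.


min=[-16.600,-10.000,-13.600] max=[30.600,37.200,4.200] diag=69.083

A = translate([7, 13.6, -13.6]) cylinder(h=12.2, r=15.7) → bbox [-8.7,-2.1,-13.6] .. [22.7,29.3,-1.4]
B = cylinder(h=5.6, r=7.9) → bbox [-7.9,-7.9,0] .. [7.9,7.9,5.6]
lo = A.lo+B.lo = [-8.7-7.9, -2.1-7.9, -13.6+0] = [-16.600,-10.000,-13.600]
hi = A.hi+B.hi = [22.7+7.9, 29.3+7.9, -1.4+5.6] = [30.600,37.200,4.200]
diag = √(47.2²+47.2²+17.8²) = √4772.52 = 69.083


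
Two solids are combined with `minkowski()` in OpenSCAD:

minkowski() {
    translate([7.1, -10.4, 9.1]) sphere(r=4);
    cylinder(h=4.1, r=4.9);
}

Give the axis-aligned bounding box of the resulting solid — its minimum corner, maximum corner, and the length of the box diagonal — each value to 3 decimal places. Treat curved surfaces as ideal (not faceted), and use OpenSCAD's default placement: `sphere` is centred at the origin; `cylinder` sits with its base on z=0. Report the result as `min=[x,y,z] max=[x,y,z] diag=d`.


A = translate([7.1, -10.4, 9.1]) sphere(r=4) → bbox [3.1,-14.4,5.1] .. [11.1,-6.4,13.1]
B = cylinder(h=4.1, r=4.9) → bbox [-4.9,-4.9,0] .. [4.9,4.9,4.1]
lo = A.lo+B.lo = [3.1-4.9, -14.4-4.9, 5.1+0] = [-1.800,-19.300,5.100]
hi = A.hi+B.hi = [11.1+4.9, -6.4+4.9, 13.1+4.1] = [16.000,-1.500,17.200]
diag = √(17.8²+17.8²+12.1²) = √780.09 = 27.930

min=[-1.800,-19.300,5.100] max=[16.000,-1.500,17.200] diag=27.930


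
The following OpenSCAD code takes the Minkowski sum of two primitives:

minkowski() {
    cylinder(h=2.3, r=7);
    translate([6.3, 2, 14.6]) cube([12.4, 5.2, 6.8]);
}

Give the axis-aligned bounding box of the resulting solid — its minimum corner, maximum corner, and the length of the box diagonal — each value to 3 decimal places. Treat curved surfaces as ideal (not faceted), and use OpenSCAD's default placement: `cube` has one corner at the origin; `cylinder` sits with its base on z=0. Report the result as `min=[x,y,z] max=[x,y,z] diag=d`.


min=[-0.700,-5.000,14.600] max=[25.700,14.200,23.700] diag=33.888

A = translate([6.3, 2, 14.6]) cube([12.4, 5.2, 6.8]) → bbox [6.3,2,14.6] .. [18.7,7.2,21.4]
B = cylinder(h=2.3, r=7) → bbox [-7,-7,0] .. [7,7,2.3]
lo = A.lo+B.lo = [6.3-7, 2-7, 14.6+0] = [-0.700,-5.000,14.600]
hi = A.hi+B.hi = [18.7+7, 7.2+7, 21.4+2.3] = [25.700,14.200,23.700]
diag = √(26.4²+19.2²+9.1²) = √1148.41 = 33.888


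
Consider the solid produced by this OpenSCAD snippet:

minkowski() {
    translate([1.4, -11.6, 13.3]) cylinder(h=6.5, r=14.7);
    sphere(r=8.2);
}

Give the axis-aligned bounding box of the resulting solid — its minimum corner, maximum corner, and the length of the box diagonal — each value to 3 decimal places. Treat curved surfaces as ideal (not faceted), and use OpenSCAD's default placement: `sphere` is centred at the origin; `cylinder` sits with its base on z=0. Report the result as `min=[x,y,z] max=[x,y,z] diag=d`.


A = translate([1.4, -11.6, 13.3]) cylinder(h=6.5, r=14.7) → bbox [-13.3,-26.3,13.3] .. [16.1,3.1,19.8]
B = sphere(r=8.2) → bbox [-8.2,-8.2,-8.2] .. [8.2,8.2,8.2]
lo = A.lo+B.lo = [-13.3-8.2, -26.3-8.2, 13.3-8.2] = [-21.500,-34.500,5.100]
hi = A.hi+B.hi = [16.1+8.2, 3.1+8.2, 19.8+8.2] = [24.300,11.300,28.000]
diag = √(45.8²+45.8²+22.9²) = √4719.69 = 68.700

min=[-21.500,-34.500,5.100] max=[24.300,11.300,28.000] diag=68.700


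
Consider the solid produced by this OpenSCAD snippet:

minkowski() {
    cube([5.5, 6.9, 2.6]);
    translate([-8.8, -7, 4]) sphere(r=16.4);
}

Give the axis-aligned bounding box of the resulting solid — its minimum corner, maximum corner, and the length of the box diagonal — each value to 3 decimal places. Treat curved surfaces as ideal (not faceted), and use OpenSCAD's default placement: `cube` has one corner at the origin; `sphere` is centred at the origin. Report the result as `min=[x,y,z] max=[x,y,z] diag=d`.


min=[-25.200,-23.400,-12.400] max=[13.100,16.300,23.000] diag=65.545

A = translate([-8.8, -7, 4]) sphere(r=16.4) → bbox [-25.2,-23.4,-12.4] .. [7.6,9.4,20.4]
B = cube([5.5, 6.9, 2.6]) → bbox [0,0,0] .. [5.5,6.9,2.6]
lo = A.lo+B.lo = [-25.2+0, -23.4+0, -12.4+0] = [-25.200,-23.400,-12.400]
hi = A.hi+B.hi = [7.6+5.5, 9.4+6.9, 20.4+2.6] = [13.100,16.300,23.000]
diag = √(38.3²+39.7²+35.4²) = √4296.14 = 65.545


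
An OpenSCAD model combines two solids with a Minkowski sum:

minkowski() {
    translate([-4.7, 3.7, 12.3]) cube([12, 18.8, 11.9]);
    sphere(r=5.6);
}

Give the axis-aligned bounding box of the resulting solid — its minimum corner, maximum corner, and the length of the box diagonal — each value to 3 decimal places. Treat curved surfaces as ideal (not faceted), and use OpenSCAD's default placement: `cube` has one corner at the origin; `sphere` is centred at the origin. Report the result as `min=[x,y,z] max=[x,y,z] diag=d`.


A = translate([-4.7, 3.7, 12.3]) cube([12, 18.8, 11.9]) → bbox [-4.7,3.7,12.3] .. [7.3,22.5,24.2]
B = sphere(r=5.6) → bbox [-5.6,-5.6,-5.6] .. [5.6,5.6,5.6]
lo = A.lo+B.lo = [-4.7-5.6, 3.7-5.6, 12.3-5.6] = [-10.300,-1.900,6.700]
hi = A.hi+B.hi = [7.3+5.6, 22.5+5.6, 24.2+5.6] = [12.900,28.100,29.800]
diag = √(23.2²+30²+23.1²) = √1971.85 = 44.406

min=[-10.300,-1.900,6.700] max=[12.900,28.100,29.800] diag=44.406


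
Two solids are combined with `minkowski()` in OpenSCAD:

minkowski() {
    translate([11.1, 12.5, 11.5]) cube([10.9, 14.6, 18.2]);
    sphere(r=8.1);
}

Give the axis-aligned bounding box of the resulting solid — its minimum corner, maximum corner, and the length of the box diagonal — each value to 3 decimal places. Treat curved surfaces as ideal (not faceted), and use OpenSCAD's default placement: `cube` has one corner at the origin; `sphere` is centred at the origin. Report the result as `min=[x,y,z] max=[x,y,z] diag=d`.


min=[3.000,4.400,3.400] max=[30.100,35.200,37.800] diag=53.539

A = translate([11.1, 12.5, 11.5]) cube([10.9, 14.6, 18.2]) → bbox [11.1,12.5,11.5] .. [22,27.1,29.7]
B = sphere(r=8.1) → bbox [-8.1,-8.1,-8.1] .. [8.1,8.1,8.1]
lo = A.lo+B.lo = [11.1-8.1, 12.5-8.1, 11.5-8.1] = [3.000,4.400,3.400]
hi = A.hi+B.hi = [22+8.1, 27.1+8.1, 29.7+8.1] = [30.100,35.200,37.800]
diag = √(27.1²+30.8²+34.4²) = √2866.41 = 53.539


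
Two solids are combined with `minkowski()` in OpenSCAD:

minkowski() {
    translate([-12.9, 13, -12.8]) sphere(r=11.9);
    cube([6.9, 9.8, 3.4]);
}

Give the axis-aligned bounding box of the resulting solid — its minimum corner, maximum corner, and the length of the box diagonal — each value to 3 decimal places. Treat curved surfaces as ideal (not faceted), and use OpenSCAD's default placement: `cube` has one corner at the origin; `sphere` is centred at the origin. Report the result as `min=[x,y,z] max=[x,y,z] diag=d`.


min=[-24.800,1.100,-24.700] max=[5.900,34.700,2.500] diag=53.022

A = translate([-12.9, 13, -12.8]) sphere(r=11.9) → bbox [-24.8,1.1,-24.7] .. [-1,24.9,-0.9]
B = cube([6.9, 9.8, 3.4]) → bbox [0,0,0] .. [6.9,9.8,3.4]
lo = A.lo+B.lo = [-24.8+0, 1.1+0, -24.7+0] = [-24.800,1.100,-24.700]
hi = A.hi+B.hi = [-1+6.9, 24.9+9.8, -0.9+3.4] = [5.900,34.700,2.500]
diag = √(30.7²+33.6²+27.2²) = √2811.29 = 53.022


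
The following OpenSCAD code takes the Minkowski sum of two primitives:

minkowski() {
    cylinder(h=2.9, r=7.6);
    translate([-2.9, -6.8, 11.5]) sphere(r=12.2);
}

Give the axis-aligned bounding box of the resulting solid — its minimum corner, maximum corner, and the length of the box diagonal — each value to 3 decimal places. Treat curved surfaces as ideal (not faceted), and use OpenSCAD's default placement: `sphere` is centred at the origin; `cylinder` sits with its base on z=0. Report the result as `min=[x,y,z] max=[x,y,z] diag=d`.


min=[-22.700,-26.600,-0.700] max=[16.900,13.000,26.600] diag=62.303

A = translate([-2.9, -6.8, 11.5]) sphere(r=12.2) → bbox [-15.1,-19,-0.7] .. [9.3,5.4,23.7]
B = cylinder(h=2.9, r=7.6) → bbox [-7.6,-7.6,0] .. [7.6,7.6,2.9]
lo = A.lo+B.lo = [-15.1-7.6, -19-7.6, -0.7+0] = [-22.700,-26.600,-0.700]
hi = A.hi+B.hi = [9.3+7.6, 5.4+7.6, 23.7+2.9] = [16.900,13.000,26.600]
diag = √(39.6²+39.6²+27.3²) = √3881.61 = 62.303


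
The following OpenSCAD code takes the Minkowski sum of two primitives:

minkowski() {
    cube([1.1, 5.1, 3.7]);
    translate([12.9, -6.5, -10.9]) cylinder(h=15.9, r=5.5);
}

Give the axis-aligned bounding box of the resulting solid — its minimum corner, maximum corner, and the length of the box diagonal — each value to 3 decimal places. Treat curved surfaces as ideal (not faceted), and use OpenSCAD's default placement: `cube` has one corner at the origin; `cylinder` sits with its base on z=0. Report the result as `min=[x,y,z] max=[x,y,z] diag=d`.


A = translate([12.9, -6.5, -10.9]) cylinder(h=15.9, r=5.5) → bbox [7.4,-12,-10.9] .. [18.4,-1,5]
B = cube([1.1, 5.1, 3.7]) → bbox [0,0,0] .. [1.1,5.1,3.7]
lo = A.lo+B.lo = [7.4+0, -12+0, -10.9+0] = [7.400,-12.000,-10.900]
hi = A.hi+B.hi = [18.4+1.1, -1+5.1, 5+3.7] = [19.500,4.100,8.700]
diag = √(12.1²+16.1²+19.6²) = √789.78 = 28.103

min=[7.400,-12.000,-10.900] max=[19.500,4.100,8.700] diag=28.103


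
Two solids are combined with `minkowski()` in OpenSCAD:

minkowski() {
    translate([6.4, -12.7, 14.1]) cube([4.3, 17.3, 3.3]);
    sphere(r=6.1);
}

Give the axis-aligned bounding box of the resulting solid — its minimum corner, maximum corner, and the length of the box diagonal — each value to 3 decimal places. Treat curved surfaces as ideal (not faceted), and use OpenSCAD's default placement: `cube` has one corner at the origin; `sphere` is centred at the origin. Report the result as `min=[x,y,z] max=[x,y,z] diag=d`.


min=[0.300,-18.800,8.000] max=[16.800,10.700,23.500] diag=37.185

A = translate([6.4, -12.7, 14.1]) cube([4.3, 17.3, 3.3]) → bbox [6.4,-12.7,14.1] .. [10.7,4.6,17.4]
B = sphere(r=6.1) → bbox [-6.1,-6.1,-6.1] .. [6.1,6.1,6.1]
lo = A.lo+B.lo = [6.4-6.1, -12.7-6.1, 14.1-6.1] = [0.300,-18.800,8.000]
hi = A.hi+B.hi = [10.7+6.1, 4.6+6.1, 17.4+6.1] = [16.800,10.700,23.500]
diag = √(16.5²+29.5²+15.5²) = √1382.75 = 37.185


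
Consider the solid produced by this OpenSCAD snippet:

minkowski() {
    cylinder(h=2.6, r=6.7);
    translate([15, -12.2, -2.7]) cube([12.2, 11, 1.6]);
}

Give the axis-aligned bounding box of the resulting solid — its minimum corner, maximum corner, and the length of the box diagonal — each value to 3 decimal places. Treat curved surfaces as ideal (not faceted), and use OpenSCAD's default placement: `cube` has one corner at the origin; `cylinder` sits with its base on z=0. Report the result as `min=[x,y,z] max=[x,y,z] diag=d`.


A = translate([15, -12.2, -2.7]) cube([12.2, 11, 1.6]) → bbox [15,-12.2,-2.7] .. [27.2,-1.2,-1.1]
B = cylinder(h=2.6, r=6.7) → bbox [-6.7,-6.7,0] .. [6.7,6.7,2.6]
lo = A.lo+B.lo = [15-6.7, -12.2-6.7, -2.7+0] = [8.300,-18.900,-2.700]
hi = A.hi+B.hi = [27.2+6.7, -1.2+6.7, -1.1+2.6] = [33.900,5.500,1.500]
diag = √(25.6²+24.4²+4.2²) = √1268.36 = 35.614

min=[8.300,-18.900,-2.700] max=[33.900,5.500,1.500] diag=35.614


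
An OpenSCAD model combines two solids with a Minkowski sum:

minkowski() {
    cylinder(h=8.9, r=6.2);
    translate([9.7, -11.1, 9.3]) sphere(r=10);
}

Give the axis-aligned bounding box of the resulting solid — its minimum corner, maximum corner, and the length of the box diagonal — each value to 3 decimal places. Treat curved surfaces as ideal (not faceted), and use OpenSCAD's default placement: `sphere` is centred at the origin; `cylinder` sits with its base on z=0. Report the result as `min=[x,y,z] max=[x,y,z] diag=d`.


A = translate([9.7, -11.1, 9.3]) sphere(r=10) → bbox [-0.3,-21.1,-0.7] .. [19.7,-1.1,19.3]
B = cylinder(h=8.9, r=6.2) → bbox [-6.2,-6.2,0] .. [6.2,6.2,8.9]
lo = A.lo+B.lo = [-0.3-6.2, -21.1-6.2, -0.7+0] = [-6.500,-27.300,-0.700]
hi = A.hi+B.hi = [19.7+6.2, -1.1+6.2, 19.3+8.9] = [25.900,5.100,28.200]
diag = √(32.4²+32.4²+28.9²) = √2934.73 = 54.173

min=[-6.500,-27.300,-0.700] max=[25.900,5.100,28.200] diag=54.173


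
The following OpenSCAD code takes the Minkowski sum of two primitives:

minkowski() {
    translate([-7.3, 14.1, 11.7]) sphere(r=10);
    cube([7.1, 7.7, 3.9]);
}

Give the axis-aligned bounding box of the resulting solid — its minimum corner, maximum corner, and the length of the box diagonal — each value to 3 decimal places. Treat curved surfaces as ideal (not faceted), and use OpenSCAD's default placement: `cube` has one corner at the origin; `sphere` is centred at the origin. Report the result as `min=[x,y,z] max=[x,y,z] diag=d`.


A = translate([-7.3, 14.1, 11.7]) sphere(r=10) → bbox [-17.3,4.1,1.7] .. [2.7,24.1,21.7]
B = cube([7.1, 7.7, 3.9]) → bbox [0,0,0] .. [7.1,7.7,3.9]
lo = A.lo+B.lo = [-17.3+0, 4.1+0, 1.7+0] = [-17.300,4.100,1.700]
hi = A.hi+B.hi = [2.7+7.1, 24.1+7.7, 21.7+3.9] = [9.800,31.800,25.600]
diag = √(27.1²+27.7²+23.9²) = √2072.91 = 45.529

min=[-17.300,4.100,1.700] max=[9.800,31.800,25.600] diag=45.529


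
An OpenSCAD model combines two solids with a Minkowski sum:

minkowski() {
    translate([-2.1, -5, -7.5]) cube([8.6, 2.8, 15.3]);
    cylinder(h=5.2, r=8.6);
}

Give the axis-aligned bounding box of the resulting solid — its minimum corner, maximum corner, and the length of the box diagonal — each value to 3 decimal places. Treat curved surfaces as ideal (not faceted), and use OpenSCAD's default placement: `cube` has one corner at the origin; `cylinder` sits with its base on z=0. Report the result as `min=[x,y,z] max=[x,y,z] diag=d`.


min=[-10.700,-13.600,-7.500] max=[15.100,6.400,13.000] diag=38.547

A = translate([-2.1, -5, -7.5]) cube([8.6, 2.8, 15.3]) → bbox [-2.1,-5,-7.5] .. [6.5,-2.2,7.8]
B = cylinder(h=5.2, r=8.6) → bbox [-8.6,-8.6,0] .. [8.6,8.6,5.2]
lo = A.lo+B.lo = [-2.1-8.6, -5-8.6, -7.5+0] = [-10.700,-13.600,-7.500]
hi = A.hi+B.hi = [6.5+8.6, -2.2+8.6, 7.8+5.2] = [15.100,6.400,13.000]
diag = √(25.8²+20²+20.5²) = √1485.89 = 38.547
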